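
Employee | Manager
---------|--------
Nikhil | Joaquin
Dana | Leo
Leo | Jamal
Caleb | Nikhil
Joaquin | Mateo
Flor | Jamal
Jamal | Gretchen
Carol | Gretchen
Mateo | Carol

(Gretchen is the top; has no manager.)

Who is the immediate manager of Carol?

Carol reports directly to Gretchen.

Gretchen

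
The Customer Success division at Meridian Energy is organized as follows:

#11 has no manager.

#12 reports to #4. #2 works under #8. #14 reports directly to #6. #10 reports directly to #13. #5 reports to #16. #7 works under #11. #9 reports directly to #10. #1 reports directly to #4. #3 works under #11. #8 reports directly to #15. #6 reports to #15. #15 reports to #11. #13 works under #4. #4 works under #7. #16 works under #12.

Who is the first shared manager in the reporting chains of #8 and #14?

#15

#8's chain of managers is #15, #11. #14's chain of managers is #6, #15, #11. The first manager that appears in both chains is #15.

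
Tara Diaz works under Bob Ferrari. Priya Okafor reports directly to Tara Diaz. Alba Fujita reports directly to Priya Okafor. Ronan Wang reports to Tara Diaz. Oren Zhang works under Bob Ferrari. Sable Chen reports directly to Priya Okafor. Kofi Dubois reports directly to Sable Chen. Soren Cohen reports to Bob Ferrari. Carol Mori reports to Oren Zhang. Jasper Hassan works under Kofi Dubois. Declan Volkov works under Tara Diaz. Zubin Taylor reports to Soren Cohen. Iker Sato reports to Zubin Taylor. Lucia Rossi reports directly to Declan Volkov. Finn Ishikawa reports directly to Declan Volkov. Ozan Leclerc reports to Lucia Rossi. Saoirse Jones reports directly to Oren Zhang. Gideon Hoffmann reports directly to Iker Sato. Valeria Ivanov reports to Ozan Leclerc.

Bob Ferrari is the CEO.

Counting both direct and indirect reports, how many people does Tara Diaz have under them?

Tara Diaz directly manages Priya Okafor, Ronan Wang, Declan Volkov. Under Priya Okafor: Sable Chen, Kofi Dubois, Jasper Hassan, Alba Fujita (4). Ronan Wang has no reports. Under Declan Volkov: Finn Ishikawa, Lucia Rossi, Ozan Leclerc, Valeria Ivanov (4). So Tara Diaz's organization is 3 direct reports plus everyone under them: 5 + 1 + 5 = 11.

11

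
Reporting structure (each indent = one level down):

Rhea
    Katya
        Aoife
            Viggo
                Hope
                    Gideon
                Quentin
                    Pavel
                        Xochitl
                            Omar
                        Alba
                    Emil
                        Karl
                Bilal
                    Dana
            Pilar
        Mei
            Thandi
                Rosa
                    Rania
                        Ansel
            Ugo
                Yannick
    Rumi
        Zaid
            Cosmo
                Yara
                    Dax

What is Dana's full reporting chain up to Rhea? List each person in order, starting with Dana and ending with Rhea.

Dana -> Bilal -> Viggo -> Aoife -> Katya -> Rhea

Dana reports to Bilal. Bilal reports to Viggo. Viggo reports to Aoife. Aoife reports to Katya. Katya reports to Rhea. Rhea is at the top.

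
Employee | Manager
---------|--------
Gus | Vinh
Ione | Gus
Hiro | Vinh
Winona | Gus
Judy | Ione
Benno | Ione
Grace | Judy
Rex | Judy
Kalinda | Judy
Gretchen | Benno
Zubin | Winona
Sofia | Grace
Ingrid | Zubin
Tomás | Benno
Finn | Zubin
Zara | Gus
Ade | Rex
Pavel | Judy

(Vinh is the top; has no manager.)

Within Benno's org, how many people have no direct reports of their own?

2

The people in Benno's organization with no one reporting to them are Tomás, Gretchen. That is 2.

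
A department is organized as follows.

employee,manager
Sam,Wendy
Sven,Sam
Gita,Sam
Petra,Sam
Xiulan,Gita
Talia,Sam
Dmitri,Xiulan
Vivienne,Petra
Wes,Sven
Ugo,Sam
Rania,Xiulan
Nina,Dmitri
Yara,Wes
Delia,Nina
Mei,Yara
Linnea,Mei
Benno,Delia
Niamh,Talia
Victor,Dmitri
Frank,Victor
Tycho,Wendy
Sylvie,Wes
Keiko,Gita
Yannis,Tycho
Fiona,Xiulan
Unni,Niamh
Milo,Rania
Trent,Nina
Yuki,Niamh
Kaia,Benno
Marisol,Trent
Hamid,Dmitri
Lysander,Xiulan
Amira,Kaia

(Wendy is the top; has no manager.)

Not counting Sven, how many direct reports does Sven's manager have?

Sven reports to Sam. Sam's other direct reports are Gita, Petra, Talia, Ugo — 4 peers.

4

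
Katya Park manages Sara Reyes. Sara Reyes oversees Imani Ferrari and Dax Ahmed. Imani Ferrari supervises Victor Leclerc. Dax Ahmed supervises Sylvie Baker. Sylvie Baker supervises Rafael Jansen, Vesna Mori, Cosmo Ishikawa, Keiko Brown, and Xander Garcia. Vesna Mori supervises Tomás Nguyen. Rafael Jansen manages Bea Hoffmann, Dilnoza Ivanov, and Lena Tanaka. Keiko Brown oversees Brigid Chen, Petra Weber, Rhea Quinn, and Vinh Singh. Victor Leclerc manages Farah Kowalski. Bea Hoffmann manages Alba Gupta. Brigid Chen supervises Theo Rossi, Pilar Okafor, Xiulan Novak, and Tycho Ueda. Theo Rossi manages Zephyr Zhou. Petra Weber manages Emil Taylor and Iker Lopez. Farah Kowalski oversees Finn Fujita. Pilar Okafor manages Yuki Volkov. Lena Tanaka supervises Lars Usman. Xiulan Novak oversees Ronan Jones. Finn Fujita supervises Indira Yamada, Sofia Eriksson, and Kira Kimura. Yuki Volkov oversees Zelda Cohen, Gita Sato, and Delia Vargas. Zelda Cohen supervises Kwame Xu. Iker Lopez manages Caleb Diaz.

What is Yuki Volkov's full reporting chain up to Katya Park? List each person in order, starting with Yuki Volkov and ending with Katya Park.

Yuki Volkov -> Pilar Okafor -> Brigid Chen -> Keiko Brown -> Sylvie Baker -> Dax Ahmed -> Sara Reyes -> Katya Park

Yuki Volkov reports to Pilar Okafor. Pilar Okafor reports to Brigid Chen. Brigid Chen reports to Keiko Brown. Keiko Brown reports to Sylvie Baker. Sylvie Baker reports to Dax Ahmed. Dax Ahmed reports to Sara Reyes. Sara Reyes reports to Katya Park. Katya Park is at the top.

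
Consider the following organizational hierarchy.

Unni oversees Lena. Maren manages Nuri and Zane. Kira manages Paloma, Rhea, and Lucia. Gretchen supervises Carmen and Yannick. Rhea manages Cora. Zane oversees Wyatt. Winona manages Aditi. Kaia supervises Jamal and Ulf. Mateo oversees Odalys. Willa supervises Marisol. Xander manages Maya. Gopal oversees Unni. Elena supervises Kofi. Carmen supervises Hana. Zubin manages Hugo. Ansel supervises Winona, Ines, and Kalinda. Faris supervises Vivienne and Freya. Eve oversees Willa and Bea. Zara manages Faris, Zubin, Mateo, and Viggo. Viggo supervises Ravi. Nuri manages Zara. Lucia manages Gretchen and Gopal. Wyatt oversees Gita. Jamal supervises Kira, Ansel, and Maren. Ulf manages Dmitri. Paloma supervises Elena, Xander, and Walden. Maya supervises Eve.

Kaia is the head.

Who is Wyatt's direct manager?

Zane

Wyatt reports directly to Zane.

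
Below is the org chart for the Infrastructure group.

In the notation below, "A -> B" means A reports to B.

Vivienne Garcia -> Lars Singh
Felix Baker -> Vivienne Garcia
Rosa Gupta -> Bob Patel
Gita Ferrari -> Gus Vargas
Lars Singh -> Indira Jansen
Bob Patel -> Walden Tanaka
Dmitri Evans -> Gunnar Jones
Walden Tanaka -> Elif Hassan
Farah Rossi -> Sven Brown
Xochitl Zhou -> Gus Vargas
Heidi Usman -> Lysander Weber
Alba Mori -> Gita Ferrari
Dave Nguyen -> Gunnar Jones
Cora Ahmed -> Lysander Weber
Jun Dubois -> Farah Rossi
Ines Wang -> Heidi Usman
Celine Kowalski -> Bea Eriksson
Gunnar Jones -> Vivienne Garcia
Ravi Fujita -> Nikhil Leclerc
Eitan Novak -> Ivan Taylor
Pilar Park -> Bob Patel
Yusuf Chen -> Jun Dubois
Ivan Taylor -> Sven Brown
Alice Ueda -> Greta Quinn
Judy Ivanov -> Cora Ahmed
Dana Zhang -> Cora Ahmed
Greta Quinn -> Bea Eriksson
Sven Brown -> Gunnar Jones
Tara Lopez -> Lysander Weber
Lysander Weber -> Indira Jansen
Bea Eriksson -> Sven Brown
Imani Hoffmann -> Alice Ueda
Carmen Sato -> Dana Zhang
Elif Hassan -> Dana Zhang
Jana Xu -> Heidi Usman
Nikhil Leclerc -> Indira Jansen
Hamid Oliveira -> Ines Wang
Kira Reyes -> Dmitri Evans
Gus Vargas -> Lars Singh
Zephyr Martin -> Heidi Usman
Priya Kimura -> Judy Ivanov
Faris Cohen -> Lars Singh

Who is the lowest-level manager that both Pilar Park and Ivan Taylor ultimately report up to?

Pilar Park's chain of managers is Bob Patel, Walden Tanaka, Elif Hassan, Dana Zhang, Cora Ahmed, Lysander Weber, Indira Jansen. Ivan Taylor's chain of managers is Sven Brown, Gunnar Jones, Vivienne Garcia, Lars Singh, Indira Jansen. The first manager that appears in both chains is Indira Jansen.

Indira Jansen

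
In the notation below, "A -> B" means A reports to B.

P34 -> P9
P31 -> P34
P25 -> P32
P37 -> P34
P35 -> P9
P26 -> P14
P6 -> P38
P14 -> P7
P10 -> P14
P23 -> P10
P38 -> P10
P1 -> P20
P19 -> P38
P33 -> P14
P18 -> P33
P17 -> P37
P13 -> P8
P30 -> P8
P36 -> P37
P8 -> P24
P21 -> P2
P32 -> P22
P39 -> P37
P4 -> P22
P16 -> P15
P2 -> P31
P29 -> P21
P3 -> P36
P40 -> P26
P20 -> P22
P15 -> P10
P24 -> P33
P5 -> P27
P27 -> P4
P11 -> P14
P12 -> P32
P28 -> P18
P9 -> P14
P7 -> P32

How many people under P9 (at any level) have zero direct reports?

The people in P9's organization with no one reporting to them are P35, P17, P3, P39, P29. That is 5.

5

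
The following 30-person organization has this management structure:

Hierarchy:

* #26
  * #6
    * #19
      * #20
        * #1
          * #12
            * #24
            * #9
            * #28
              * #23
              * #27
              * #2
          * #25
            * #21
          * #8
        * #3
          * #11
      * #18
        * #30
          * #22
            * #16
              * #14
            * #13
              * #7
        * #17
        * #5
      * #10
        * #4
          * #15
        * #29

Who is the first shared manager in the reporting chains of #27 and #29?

#19

#27's chain of managers is #28, #12, #1, #20, #19, #6, #26. #29's chain of managers is #10, #19, #6, #26. The first manager that appears in both chains is #19.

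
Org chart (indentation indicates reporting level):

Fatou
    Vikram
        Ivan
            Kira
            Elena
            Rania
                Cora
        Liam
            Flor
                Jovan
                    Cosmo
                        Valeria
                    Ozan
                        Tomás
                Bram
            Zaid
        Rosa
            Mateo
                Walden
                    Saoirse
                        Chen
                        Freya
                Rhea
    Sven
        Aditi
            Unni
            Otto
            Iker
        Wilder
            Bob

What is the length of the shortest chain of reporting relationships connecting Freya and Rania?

7

Freya is 5 levels below Vikram, and Rania is 2 levels below Vikram (their lowest common manager). The shortest path runs up from Freya to Vikram and back down to Rania: 5 + 2 = 7 links.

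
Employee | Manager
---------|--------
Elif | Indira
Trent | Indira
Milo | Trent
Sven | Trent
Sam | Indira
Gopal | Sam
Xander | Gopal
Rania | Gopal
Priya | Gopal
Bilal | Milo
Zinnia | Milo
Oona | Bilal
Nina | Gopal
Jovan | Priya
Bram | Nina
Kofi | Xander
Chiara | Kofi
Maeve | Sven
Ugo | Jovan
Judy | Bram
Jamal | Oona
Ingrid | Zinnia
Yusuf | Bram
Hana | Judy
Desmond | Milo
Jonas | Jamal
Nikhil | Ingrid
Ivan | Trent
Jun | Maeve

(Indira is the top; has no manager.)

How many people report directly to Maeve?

Maeve directly manages Jun. That is 1 direct report.

1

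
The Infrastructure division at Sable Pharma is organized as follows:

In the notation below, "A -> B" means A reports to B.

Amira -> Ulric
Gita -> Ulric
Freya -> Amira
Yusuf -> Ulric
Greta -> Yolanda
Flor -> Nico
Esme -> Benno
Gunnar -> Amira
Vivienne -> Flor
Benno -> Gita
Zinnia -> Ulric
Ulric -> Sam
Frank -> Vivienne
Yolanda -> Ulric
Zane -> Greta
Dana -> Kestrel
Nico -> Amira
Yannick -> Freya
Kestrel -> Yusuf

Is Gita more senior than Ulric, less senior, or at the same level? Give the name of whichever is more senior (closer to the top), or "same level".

Ulric

Gita is 2 levels below Sam; Ulric is 1. Ulric is higher.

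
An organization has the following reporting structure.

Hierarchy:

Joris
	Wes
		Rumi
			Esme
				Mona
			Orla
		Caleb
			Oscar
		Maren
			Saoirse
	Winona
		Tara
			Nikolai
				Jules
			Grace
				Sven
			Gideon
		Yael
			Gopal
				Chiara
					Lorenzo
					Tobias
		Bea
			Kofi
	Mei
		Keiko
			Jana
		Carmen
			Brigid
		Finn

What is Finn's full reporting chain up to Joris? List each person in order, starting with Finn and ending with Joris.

Finn reports to Mei. Mei reports to Joris. Joris is at the top.

Finn -> Mei -> Joris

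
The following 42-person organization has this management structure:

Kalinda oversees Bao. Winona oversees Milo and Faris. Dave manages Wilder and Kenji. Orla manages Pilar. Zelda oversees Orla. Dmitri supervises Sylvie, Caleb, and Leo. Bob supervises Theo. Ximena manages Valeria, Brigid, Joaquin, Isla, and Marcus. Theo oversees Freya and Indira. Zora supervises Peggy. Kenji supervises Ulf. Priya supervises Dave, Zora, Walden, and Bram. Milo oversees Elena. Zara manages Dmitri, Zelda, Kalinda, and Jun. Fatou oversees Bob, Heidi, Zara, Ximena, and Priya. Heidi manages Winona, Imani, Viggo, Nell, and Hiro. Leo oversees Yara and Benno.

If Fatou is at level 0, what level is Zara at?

1

Chain from Zara up to Fatou: Zara → Fatou. That is 1 step up, so Zara is 1 level below Fatou.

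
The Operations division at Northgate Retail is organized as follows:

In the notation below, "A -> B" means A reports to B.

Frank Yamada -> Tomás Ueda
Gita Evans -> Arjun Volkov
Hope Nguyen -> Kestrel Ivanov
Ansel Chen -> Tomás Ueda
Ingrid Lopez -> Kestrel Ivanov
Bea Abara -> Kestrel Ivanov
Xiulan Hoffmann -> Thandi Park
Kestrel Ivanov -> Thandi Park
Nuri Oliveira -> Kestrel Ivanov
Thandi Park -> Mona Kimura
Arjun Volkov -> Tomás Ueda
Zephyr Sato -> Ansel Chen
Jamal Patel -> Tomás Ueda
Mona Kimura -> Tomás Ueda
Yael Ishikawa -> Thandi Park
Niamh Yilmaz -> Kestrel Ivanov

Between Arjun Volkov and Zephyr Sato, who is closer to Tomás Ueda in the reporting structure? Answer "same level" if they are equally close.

Arjun Volkov

Arjun Volkov is 1 level below Tomás Ueda; Zephyr Sato is 2. Arjun Volkov is higher.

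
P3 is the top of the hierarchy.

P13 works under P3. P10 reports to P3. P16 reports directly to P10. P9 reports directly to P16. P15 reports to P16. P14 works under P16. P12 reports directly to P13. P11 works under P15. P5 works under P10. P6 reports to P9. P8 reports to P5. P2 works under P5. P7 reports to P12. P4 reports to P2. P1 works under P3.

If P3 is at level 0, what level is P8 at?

Chain from P8 up to P3: P8 → P5 → P10 → P3. That is 3 steps up, so P8 is 3 levels below P3.

3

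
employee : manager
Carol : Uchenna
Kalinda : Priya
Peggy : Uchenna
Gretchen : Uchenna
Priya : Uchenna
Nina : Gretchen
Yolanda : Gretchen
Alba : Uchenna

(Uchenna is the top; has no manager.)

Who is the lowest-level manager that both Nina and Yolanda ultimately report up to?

Gretchen

Nina's chain of managers is Gretchen, Uchenna. Yolanda's chain of managers is Gretchen, Uchenna. The first manager that appears in both chains is Gretchen.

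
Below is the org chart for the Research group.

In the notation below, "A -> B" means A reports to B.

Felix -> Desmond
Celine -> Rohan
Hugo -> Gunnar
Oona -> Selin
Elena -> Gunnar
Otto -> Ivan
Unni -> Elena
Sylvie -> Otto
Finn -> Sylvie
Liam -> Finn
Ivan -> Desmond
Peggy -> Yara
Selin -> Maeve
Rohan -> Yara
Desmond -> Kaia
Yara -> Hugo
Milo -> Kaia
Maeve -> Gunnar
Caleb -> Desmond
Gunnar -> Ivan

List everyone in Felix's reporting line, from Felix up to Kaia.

Felix -> Desmond -> Kaia

Felix reports to Desmond. Desmond reports to Kaia. Kaia is at the top.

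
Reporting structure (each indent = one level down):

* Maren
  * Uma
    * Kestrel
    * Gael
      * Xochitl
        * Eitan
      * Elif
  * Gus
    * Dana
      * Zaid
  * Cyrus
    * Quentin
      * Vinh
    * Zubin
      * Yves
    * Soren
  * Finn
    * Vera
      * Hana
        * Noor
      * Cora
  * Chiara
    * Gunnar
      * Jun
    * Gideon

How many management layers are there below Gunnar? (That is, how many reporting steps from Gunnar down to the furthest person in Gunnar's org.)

The longest chain under Gunnar runs Gunnar → Jun, which is 1 level below Gunnar.

1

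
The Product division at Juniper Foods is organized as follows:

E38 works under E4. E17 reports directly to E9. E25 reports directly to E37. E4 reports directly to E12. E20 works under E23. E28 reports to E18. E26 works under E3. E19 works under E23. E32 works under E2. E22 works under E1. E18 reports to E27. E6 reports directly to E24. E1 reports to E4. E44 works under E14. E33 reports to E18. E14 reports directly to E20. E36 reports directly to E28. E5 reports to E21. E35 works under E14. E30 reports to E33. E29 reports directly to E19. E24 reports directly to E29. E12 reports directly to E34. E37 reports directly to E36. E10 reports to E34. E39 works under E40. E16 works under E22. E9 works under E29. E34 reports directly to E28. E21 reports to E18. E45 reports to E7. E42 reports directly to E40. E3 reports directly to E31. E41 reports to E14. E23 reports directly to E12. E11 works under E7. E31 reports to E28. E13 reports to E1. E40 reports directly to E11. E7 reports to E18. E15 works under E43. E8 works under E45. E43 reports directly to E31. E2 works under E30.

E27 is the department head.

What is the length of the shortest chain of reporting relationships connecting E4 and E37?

E4 is 3 levels below E28, and E37 is 2 levels below E28 (their lowest common manager). The shortest path runs up from E4 to E28 and back down to E37: 3 + 2 = 5 links.

5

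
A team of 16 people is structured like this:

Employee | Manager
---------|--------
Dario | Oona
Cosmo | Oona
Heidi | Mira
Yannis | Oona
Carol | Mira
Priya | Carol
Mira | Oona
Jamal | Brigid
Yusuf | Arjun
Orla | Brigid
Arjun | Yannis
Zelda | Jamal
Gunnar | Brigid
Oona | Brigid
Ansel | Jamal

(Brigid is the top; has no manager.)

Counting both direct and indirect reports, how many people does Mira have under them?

3

Mira directly manages Heidi, Carol. Heidi has no reports. Under Carol: Priya (1). So Mira's organization is 2 direct reports plus everyone under them: 1 + 2 = 3.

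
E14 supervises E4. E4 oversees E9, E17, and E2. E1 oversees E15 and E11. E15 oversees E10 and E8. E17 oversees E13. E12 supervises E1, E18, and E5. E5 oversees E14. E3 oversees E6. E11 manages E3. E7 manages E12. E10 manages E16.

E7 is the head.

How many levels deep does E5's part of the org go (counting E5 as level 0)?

The longest chain under E5 runs E5 → E14 → E4 → E17 → E13, which is 4 levels below E5.

4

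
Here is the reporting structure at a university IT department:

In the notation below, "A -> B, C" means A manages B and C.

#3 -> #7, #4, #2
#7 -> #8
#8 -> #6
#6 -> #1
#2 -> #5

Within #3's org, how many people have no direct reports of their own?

The people in #3's organization with no one reporting to them are #5, #4, #1. That is 3.

3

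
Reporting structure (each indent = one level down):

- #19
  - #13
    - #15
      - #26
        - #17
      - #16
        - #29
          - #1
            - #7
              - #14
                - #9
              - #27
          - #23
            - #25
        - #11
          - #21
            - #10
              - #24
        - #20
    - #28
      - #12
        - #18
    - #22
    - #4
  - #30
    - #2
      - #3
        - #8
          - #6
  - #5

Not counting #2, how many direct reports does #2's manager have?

0

#2 reports to #30, and #30 has no other direct reports. #2 has 0 peers.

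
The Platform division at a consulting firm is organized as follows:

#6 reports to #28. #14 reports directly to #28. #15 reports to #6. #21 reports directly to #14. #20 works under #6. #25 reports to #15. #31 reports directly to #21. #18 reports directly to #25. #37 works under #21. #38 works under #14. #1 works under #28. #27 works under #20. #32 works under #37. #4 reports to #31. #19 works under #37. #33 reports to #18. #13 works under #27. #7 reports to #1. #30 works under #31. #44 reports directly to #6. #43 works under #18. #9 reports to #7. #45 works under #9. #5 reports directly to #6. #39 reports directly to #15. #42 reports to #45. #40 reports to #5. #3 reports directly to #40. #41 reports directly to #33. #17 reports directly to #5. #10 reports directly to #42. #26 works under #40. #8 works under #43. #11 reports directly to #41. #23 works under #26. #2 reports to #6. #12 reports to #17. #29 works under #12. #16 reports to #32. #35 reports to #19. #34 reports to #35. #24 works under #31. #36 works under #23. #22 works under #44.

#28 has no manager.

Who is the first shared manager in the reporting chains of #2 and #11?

#2's chain of managers is #6, #28. #11's chain of managers is #41, #33, #18, #25, #15, #6, #28. The first manager that appears in both chains is #6.

#6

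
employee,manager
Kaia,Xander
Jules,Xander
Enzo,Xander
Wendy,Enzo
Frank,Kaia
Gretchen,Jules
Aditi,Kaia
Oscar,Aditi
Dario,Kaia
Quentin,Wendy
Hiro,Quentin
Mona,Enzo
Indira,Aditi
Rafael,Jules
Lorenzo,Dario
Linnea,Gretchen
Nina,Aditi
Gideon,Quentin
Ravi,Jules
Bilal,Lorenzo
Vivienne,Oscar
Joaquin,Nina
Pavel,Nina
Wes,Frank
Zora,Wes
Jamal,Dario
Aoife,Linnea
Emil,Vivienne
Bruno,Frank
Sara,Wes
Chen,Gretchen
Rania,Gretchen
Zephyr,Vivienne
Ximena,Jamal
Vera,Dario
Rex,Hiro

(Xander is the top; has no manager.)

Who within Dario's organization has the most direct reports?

Direct-report counts within Dario's organization: Dario has 3; Jamal has 1; Lorenzo has 1. The largest is 3, held by Dario.

Dario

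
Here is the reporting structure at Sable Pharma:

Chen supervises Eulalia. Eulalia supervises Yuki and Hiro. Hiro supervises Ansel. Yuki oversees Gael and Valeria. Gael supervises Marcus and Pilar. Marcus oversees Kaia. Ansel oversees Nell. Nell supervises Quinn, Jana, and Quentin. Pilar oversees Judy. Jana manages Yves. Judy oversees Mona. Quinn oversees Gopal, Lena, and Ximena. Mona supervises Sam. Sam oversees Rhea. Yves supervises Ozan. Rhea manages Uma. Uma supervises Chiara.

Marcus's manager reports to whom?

Yuki

Marcus reports to Gael, and Gael reports to Yuki. So Marcus's skip-level manager is Yuki.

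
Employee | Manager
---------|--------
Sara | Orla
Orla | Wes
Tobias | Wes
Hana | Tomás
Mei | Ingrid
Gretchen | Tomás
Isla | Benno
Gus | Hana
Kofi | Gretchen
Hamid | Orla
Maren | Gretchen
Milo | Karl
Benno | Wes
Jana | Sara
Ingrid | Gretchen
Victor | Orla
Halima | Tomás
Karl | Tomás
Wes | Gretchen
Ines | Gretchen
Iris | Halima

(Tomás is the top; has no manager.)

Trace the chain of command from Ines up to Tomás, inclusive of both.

Ines -> Gretchen -> Tomás

Ines reports to Gretchen. Gretchen reports to Tomás. Tomás is at the top.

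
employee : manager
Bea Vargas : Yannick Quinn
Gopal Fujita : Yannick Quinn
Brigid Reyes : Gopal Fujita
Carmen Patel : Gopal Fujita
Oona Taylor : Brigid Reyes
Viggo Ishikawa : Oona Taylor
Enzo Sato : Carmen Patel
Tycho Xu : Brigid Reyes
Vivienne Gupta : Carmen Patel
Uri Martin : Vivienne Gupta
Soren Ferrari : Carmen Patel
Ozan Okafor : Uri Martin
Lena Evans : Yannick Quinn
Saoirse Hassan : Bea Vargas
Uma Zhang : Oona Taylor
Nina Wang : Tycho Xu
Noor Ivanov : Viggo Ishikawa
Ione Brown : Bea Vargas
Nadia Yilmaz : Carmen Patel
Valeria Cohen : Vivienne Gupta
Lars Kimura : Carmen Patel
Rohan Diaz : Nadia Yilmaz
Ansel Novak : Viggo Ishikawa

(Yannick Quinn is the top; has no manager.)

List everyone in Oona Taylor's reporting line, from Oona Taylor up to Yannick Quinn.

Oona Taylor reports to Brigid Reyes. Brigid Reyes reports to Gopal Fujita. Gopal Fujita reports to Yannick Quinn. Yannick Quinn is at the top.

Oona Taylor -> Brigid Reyes -> Gopal Fujita -> Yannick Quinn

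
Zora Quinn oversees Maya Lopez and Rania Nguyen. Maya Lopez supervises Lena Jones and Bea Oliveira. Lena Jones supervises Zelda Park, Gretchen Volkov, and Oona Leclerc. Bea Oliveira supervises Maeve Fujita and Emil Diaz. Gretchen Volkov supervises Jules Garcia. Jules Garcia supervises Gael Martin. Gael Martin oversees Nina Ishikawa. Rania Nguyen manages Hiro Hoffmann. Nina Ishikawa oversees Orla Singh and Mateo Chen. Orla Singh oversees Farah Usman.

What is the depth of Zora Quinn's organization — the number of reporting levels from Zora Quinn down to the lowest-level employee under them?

The longest chain under Zora Quinn runs Zora Quinn → Maya Lopez → Lena Jones → Gretchen Volkov → Jules Garcia → Gael Martin → Nina Ishikawa → Orla Singh → Farah Usman, which is 8 levels below Zora Quinn.

8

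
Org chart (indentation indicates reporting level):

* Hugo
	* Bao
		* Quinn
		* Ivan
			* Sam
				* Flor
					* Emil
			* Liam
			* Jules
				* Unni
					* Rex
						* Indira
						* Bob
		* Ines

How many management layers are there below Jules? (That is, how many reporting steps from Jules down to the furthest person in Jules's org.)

The longest chain under Jules runs Jules → Unni → Rex → Bob, which is 3 levels below Jules.

3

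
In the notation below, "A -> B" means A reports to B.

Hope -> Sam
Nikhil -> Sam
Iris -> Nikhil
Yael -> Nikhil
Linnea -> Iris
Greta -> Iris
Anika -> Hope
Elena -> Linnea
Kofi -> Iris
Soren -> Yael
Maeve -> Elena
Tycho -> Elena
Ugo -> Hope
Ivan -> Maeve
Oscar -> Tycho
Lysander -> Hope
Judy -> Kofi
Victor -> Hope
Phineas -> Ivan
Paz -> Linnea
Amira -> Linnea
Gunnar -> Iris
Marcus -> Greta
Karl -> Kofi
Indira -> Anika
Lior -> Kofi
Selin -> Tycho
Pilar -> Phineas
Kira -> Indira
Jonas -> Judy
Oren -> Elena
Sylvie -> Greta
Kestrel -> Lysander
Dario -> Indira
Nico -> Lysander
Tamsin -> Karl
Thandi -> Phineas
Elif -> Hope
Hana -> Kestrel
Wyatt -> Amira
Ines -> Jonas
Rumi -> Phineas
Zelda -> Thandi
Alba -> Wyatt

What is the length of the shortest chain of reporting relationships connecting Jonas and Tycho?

Jonas is 3 levels below Iris, and Tycho is 3 levels below Iris (their lowest common manager). The shortest path runs up from Jonas to Iris and back down to Tycho: 3 + 3 = 6 links.

6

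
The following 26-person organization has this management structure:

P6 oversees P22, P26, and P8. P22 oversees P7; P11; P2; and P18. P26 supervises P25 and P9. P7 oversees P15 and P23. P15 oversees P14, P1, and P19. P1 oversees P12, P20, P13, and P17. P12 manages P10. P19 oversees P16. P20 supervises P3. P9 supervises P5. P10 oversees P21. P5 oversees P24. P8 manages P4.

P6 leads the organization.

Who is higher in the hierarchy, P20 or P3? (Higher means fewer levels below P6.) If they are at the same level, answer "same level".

P20

P20 is 5 levels below P6; P3 is 6. P20 is higher.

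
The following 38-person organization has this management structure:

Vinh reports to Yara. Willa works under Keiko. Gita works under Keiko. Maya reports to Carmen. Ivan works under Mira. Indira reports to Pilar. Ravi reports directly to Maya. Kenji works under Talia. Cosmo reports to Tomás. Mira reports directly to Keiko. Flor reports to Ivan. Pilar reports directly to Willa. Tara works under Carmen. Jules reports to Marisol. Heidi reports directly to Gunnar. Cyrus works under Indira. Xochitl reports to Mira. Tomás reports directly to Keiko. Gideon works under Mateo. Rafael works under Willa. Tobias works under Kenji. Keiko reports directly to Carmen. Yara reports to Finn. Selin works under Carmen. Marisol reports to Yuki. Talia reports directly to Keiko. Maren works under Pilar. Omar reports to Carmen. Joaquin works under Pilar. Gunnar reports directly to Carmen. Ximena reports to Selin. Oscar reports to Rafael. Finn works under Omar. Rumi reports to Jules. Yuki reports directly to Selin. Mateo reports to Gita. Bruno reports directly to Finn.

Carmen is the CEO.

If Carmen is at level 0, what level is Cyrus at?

5

Chain from Cyrus up to Carmen: Cyrus → Indira → Pilar → Willa → Keiko → Carmen. That is 5 steps up, so Cyrus is 5 levels below Carmen.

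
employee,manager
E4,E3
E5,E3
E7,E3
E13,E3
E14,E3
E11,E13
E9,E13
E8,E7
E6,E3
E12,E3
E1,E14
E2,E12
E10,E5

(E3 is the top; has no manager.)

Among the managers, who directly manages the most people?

E3

Direct-report counts: E3 has 7; E12 has 1; E14 has 1; E13 has 2; E7 has 1; E5 has 1. The largest is 7, held by E3.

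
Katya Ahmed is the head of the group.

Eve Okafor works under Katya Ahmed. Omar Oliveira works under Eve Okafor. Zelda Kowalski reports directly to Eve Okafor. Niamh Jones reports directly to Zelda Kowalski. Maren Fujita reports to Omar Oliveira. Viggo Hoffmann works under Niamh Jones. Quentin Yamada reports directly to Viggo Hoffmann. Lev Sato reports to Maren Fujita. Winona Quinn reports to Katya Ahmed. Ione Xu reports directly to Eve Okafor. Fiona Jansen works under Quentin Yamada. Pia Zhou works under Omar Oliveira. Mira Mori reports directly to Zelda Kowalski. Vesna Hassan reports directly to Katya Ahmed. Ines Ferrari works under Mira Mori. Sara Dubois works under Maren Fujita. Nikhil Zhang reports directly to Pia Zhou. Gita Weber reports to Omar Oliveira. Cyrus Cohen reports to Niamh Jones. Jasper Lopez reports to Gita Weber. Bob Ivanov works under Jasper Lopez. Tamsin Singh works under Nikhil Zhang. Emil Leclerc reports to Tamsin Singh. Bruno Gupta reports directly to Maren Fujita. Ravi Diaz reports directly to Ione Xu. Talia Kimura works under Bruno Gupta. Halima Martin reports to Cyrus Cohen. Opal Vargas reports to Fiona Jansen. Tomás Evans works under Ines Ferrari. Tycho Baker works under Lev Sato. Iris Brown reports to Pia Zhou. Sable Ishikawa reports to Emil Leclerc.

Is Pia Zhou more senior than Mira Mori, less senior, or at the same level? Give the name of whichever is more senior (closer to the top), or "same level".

Both Pia Zhou and Mira Mori are 3 levels below Katya Ahmed.

same level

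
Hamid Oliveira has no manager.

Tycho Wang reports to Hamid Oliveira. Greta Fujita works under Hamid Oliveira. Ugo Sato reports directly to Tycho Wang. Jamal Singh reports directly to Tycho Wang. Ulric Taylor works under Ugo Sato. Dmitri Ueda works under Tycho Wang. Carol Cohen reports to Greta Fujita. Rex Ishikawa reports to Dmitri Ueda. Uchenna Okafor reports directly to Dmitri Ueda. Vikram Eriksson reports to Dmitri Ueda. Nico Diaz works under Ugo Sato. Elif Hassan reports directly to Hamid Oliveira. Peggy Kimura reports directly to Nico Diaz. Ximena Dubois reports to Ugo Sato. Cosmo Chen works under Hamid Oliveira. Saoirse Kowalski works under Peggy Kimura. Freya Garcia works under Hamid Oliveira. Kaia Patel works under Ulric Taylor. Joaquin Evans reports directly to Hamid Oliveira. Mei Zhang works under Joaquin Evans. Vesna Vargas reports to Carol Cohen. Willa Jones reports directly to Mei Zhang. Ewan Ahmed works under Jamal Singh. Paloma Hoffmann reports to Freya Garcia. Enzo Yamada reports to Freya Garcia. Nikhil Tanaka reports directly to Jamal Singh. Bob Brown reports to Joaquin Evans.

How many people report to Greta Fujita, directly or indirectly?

2

Greta Fujita directly manages Carol Cohen. Under Carol Cohen: Vesna Vargas (1). That's 2 in total.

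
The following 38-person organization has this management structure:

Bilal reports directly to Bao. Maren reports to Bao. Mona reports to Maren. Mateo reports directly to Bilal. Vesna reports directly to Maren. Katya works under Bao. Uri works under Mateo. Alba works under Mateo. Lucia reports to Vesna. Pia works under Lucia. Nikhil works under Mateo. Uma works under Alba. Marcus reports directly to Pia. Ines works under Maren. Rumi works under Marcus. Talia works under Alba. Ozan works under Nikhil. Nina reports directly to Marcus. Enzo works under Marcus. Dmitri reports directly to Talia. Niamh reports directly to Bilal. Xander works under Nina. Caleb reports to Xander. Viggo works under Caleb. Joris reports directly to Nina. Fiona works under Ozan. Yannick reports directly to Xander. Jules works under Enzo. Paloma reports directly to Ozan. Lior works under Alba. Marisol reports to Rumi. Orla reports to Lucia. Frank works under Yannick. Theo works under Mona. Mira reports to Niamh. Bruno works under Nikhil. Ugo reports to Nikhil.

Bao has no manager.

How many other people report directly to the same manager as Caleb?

1

Caleb reports to Xander. Xander's other direct reports are Yannick — 1 peer.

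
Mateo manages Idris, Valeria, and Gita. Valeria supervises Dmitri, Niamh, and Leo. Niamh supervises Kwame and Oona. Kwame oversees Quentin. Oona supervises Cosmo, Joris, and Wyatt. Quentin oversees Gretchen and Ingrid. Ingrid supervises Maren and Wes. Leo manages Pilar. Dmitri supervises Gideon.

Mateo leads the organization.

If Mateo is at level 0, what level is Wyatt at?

Chain from Wyatt up to Mateo: Wyatt → Oona → Niamh → Valeria → Mateo. That is 4 steps up, so Wyatt is 4 levels below Mateo.

4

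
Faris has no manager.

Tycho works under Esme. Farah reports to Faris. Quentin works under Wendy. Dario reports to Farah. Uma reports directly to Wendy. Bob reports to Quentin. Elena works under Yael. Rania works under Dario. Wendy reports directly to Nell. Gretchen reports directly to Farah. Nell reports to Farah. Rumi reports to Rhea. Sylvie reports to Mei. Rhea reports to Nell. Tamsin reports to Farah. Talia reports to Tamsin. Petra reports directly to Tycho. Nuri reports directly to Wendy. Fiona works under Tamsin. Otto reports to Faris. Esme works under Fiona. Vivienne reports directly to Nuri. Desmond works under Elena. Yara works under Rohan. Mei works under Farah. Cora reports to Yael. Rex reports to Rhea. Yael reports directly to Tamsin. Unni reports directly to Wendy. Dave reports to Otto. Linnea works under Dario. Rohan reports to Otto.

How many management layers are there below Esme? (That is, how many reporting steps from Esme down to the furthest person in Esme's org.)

2

The longest chain under Esme runs Esme → Tycho → Petra, which is 2 levels below Esme.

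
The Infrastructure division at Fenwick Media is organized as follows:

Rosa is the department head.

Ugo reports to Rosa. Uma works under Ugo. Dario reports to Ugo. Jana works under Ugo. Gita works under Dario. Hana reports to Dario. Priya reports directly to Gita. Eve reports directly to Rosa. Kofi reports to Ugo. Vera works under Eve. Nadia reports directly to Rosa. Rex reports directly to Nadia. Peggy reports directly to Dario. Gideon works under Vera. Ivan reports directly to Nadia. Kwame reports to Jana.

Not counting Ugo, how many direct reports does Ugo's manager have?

Ugo reports to Rosa. Rosa's other direct reports are Eve, Nadia — 2 peers.

2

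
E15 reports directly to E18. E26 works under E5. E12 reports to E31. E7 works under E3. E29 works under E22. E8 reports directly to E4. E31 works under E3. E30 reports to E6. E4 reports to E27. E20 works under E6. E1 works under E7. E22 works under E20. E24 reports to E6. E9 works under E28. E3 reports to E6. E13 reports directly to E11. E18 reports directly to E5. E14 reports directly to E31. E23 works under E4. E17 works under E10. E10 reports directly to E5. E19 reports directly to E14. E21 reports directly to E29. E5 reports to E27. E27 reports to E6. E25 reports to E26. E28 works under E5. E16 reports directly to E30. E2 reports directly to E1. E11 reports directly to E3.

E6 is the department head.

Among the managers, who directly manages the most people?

Direct-report counts: E6 has 5; E30 has 1; E27 has 2; E4 has 2; E5 has 4; E28 has 1; E26 has 1; E10 has 1; E18 has 1; E20 has 1; E22 has 1; E29 has 1; E3 has 3; E11 has 1; E7 has 1; E1 has 1; E31 has 2; E14 has 1. The largest is 5, held by E6.

E6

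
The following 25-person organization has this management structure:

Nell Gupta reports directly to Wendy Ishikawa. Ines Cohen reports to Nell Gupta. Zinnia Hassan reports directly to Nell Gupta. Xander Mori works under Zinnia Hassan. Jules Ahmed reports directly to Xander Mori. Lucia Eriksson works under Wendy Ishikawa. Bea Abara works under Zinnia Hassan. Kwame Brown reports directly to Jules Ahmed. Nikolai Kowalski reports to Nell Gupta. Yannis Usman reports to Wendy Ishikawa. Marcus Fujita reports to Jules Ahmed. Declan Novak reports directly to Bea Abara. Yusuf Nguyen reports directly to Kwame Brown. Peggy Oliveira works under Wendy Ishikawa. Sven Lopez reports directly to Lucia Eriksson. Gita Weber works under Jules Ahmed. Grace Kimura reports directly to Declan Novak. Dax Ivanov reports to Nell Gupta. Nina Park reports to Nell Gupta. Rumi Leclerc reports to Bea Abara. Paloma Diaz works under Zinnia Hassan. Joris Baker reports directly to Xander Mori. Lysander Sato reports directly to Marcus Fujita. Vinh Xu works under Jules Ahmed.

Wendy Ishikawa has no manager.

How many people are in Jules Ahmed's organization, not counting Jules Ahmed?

Jules Ahmed directly manages Kwame Brown, Marcus Fujita, Gita Weber, Vinh Xu. Under Kwame Brown: Yusuf Nguyen (1). Under Marcus Fujita: Lysander Sato (1). Gita Weber has no reports. Vinh Xu has no reports. So Jules Ahmed's organization is 4 direct reports plus everyone under them: 2 + 2 + 1 + 1 = 6.

6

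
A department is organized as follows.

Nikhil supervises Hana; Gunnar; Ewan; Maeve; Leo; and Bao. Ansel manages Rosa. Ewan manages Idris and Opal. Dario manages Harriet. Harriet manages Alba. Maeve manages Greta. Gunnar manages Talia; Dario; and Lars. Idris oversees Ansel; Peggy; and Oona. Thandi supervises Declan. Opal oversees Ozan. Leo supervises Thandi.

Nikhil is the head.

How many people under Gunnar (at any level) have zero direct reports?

The people in Gunnar's organization with no one reporting to them are Lars, Alba, Talia. That is 3.

3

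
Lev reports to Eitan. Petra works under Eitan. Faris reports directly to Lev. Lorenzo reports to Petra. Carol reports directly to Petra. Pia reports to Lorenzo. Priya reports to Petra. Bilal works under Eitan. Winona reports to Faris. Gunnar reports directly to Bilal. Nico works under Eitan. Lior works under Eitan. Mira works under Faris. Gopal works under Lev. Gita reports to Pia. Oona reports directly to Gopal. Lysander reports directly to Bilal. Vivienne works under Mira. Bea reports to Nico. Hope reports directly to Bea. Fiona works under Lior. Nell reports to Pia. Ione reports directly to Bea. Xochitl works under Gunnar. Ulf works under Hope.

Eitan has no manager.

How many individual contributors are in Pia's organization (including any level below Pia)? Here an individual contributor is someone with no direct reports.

The people in Pia's organization with no one reporting to them are Nell, Gita. That is 2.

2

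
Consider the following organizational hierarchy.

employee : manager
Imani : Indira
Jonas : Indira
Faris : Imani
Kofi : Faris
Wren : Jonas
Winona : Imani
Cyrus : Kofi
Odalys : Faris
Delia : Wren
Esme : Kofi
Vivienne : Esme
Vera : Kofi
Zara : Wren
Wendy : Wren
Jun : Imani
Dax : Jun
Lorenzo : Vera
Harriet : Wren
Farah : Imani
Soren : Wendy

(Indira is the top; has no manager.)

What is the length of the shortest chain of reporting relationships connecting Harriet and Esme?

7

Harriet is 3 levels below Indira, and Esme is 4 levels below Indira (their lowest common manager). The shortest path runs up from Harriet to Indira and back down to Esme: 3 + 4 = 7 links.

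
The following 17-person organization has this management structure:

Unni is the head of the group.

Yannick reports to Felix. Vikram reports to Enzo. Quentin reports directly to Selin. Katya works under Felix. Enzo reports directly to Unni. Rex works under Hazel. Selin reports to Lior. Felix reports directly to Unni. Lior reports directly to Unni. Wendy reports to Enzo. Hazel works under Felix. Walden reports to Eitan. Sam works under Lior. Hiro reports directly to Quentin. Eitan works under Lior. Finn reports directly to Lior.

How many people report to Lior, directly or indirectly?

7

Lior directly manages Sam, Eitan, Selin, Finn. Sam has no reports. Under Eitan: Walden (1). Under Selin: Quentin, Hiro (2). Finn has no reports. So Lior's organization is 4 direct reports plus everyone under them: 1 + 2 + 3 + 1 = 7.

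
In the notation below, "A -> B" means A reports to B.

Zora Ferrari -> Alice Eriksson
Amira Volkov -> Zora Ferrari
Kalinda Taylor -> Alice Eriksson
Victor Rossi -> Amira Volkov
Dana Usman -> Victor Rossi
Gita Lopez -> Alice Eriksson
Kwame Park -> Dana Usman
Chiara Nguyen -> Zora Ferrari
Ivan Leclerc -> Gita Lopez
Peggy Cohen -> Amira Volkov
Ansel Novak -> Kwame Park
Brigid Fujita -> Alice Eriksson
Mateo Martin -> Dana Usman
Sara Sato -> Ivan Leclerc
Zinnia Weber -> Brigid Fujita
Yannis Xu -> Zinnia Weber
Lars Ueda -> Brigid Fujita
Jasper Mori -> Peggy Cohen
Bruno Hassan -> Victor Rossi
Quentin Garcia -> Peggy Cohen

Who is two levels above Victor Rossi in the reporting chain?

Zora Ferrari

Victor Rossi reports to Amira Volkov, and Amira Volkov reports to Zora Ferrari. So Victor Rossi's skip-level manager is Zora Ferrari.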